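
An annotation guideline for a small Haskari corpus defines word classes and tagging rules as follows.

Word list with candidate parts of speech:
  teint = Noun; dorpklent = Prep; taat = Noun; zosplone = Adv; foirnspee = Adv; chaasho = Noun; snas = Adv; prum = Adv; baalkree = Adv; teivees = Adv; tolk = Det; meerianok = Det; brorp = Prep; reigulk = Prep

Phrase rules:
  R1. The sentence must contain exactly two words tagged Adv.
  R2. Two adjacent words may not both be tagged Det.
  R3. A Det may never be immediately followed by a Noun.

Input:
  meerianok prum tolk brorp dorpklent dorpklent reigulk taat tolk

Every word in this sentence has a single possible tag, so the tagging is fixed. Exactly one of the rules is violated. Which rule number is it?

1

Fixed tagging: Det Adv Det Prep Prep Prep Prep Noun Det.
Checking each rule: R1 fails, R2 ok, R3 ok.
Only rule 1 fails.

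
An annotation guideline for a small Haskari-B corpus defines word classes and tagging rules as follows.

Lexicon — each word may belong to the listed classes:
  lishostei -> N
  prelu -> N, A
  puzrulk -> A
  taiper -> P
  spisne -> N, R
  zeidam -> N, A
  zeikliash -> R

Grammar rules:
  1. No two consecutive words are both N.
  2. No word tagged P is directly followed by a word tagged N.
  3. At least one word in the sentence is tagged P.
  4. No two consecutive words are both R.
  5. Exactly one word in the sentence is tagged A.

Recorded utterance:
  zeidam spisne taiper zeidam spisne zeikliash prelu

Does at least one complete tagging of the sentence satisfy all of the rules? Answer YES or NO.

YES

Candidates per position — 1:zeidam {N,A}; 2:spisne {N,R}; 3:taiper {P}; 4:zeidam {N,A}; 5:spisne {N,R}; 6:zeikliash {R}; 7:prelu {N,A}.
One satisfying assignment: N R P A N R N.
Checking: rule 1 ok; rule 2 ok; rule 3 ok; rule 4 ok; rule 5 ok.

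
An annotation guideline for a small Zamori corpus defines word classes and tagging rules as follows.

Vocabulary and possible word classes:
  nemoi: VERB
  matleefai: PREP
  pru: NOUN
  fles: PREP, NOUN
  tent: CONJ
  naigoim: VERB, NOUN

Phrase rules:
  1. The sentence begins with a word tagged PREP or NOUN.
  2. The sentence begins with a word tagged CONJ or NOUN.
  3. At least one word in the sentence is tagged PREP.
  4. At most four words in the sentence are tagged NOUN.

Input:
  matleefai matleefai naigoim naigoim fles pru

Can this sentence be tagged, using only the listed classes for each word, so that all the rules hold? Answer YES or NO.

Candidates per position — 1:matleefai {PREP}; 2:matleefai {PREP}; 3:naigoim {VERB,NOUN}; 4:naigoim {VERB,NOUN}; 5:fles {PREP,NOUN}; 6:pru {NOUN}.
Rule 2 cannot be satisfied by any choice of tags from the lexicon.
So there is no consistent tagging.

NO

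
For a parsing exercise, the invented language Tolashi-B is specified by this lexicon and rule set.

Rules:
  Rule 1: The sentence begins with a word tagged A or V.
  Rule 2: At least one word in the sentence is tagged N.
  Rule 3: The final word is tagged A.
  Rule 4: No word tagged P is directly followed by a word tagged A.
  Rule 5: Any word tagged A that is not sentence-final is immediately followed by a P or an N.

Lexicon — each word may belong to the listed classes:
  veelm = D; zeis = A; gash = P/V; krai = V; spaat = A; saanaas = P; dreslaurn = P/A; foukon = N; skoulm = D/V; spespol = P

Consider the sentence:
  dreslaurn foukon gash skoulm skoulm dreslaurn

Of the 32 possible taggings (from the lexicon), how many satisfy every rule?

Candidates per position — 1:dreslaurn {P,A}; 2:foukon {N}; 3:gash {P,V}; 4:skoulm {D,V}; 5:skoulm {D,V}; 6:dreslaurn {P,A}.
There are 32 candidate sequences in total.
Checking each against the rules leaves 8 sequences.
Count = 8.

8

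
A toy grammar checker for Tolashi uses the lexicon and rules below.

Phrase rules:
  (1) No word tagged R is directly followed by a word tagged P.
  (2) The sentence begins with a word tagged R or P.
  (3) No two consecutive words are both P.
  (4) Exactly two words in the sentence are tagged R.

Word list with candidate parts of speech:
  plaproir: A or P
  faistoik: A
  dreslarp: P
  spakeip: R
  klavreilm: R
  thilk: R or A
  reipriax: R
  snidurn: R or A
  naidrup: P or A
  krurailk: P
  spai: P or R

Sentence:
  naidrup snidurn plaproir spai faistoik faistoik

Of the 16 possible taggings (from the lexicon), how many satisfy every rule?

Candidates per position — 1:naidrup {P,A}; 2:snidurn {R,A}; 3:plaproir {A,P}; 4:spai {P,R}; 5:faistoik {A}; 6:faistoik {A}.
There are 16 candidate sequences in total.
The sequences that satisfy every rule: P R A R A A.
Count = 1.

1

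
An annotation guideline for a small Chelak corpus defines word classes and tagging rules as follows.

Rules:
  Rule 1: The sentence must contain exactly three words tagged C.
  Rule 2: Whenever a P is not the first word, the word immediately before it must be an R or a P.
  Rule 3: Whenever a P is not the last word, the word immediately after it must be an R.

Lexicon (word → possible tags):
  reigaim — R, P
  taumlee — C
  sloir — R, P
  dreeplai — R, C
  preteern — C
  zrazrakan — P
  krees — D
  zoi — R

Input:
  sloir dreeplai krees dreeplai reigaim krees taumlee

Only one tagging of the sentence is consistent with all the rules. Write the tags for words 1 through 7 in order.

R C D C R D C

Candidates per position — 1:sloir {R,P}; 2:dreeplai {R,C}; 3:krees {D}; 4:dreeplai {R,C}; 5:reigaim {R,P}; 6:krees {D}; 7:taumlee {C}.
Position 2: tagging it R would leave rule 1 unsatisfiable, so it must be C.
Position 4: tagging it R would leave rule 1 unsatisfiable, so it must be C.
Position 5: tagging it P would leave rule 2 unsatisfiable, so it must be R.
Position 1: tagging it P would leave rule 3 unsatisfiable, so it must be R.
The unique satisfying tagging is: R C D C R D C.
Checking: rule 1 ✓; rule 2 ✓; rule 3 ✓.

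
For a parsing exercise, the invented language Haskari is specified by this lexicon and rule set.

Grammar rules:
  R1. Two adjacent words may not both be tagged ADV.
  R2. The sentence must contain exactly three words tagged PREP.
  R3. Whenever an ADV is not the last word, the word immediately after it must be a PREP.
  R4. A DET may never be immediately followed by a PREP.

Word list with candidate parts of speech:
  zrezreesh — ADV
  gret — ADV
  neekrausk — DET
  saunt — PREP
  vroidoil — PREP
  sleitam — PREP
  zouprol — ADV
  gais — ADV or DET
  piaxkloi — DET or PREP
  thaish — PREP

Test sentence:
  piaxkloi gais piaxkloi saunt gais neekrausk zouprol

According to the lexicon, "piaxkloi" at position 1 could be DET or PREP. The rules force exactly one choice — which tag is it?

Candidates per position — 1:piaxkloi {DET,PREP}; 2:gais {ADV,DET}; 3:piaxkloi {DET,PREP}; 4:saunt {PREP}; 5:gais {ADV,DET}; 6:neekrausk {DET}; 7:zouprol {ADV}.
At position 1, choosing DET makes rule 2 impossible to satisfy; hence PREP.
At position 2, choosing DET makes rule 4 impossible to satisfy; hence ADV.
At position 3, choosing DET makes rule 2 impossible to satisfy; hence PREP.
At position 5, choosing ADV makes rule 3 impossible to satisfy; hence DET.
The only consistent sequence is: PREP ADV PREP PREP DET DET ADV.
Verifying each rule — rule 1 ok; rule 2 ok; rule 3 ok; rule 4 ok.

PREP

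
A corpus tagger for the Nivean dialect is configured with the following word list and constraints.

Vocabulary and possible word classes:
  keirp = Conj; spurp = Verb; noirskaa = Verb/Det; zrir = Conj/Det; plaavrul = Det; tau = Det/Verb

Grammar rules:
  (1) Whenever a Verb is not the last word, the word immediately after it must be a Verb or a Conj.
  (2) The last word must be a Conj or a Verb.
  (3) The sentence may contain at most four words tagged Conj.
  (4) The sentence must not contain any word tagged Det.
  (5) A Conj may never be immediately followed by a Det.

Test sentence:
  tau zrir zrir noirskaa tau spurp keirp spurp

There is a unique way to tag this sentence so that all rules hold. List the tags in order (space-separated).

Candidates per position — 1:tau {Det,Verb}; 2:zrir {Conj,Det}; 3:zrir {Conj,Det}; 4:noirskaa {Verb,Det}; 5:tau {Det,Verb}; 6:spurp {Verb}; 7:keirp {Conj}; 8:spurp {Verb}.
Position 1: tagging it Det would leave rule 4 unsatisfiable, so it must be Verb.
Position 2: tagging it Det would leave rule 1 unsatisfiable, so it must be Conj.
Position 3: tagging it Det would leave rule 4 unsatisfiable, so it must be Conj.
Position 4: tagging it Det would leave rule 4 unsatisfiable, so it must be Verb.
Position 5: tagging it Det would leave rule 1 unsatisfiable, so it must be Verb.
That leaves exactly one tagging: Verb Conj Conj Verb Verb Verb Conj Verb.
Rule-by-rule: rule 1 ✓; rule 2 ✓; rule 3 ✓; rule 4 ✓; rule 5 ✓.

Verb Conj Conj Verb Verb Verb Conj Verb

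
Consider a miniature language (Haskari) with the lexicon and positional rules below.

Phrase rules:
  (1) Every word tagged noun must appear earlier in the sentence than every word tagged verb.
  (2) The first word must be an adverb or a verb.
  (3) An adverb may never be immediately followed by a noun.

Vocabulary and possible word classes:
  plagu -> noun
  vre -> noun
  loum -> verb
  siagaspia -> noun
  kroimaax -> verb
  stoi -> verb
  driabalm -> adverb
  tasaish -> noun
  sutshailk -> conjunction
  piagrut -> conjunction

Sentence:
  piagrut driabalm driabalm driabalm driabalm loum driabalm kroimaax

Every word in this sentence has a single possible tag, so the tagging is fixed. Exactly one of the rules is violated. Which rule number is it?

2

Fixed tagging: conjunction adverb adverb adverb adverb verb adverb verb.
Checking each rule: R1 ok, R2 fails, R3 ok.
Only rule 2 fails.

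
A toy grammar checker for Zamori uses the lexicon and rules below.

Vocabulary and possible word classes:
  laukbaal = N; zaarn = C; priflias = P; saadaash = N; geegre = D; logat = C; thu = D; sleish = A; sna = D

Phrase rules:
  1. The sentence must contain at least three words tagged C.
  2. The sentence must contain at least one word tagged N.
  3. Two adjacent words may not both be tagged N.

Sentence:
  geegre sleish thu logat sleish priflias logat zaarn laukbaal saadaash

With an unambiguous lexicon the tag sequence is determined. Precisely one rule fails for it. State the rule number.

Fixed tagging: D A D C A P C C N N.
Checking each rule: R1 ✓, R2 ✓, R3 ✗.
Only rule 3 fails.

3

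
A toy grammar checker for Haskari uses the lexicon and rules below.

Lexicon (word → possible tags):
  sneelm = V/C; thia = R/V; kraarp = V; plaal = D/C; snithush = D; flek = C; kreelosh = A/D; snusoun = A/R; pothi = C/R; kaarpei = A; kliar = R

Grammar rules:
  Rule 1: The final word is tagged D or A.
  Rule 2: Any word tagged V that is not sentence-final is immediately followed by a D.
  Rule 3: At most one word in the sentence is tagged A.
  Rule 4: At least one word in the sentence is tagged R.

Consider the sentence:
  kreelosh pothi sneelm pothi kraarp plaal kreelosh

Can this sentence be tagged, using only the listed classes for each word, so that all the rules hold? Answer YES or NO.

Candidates per position — 1:kreelosh {A,D}; 2:pothi {C,R}; 3:sneelm {V,C}; 4:pothi {C,R}; 5:kraarp {V}; 6:plaal {D,C}; 7:kreelosh {A,D}.
One satisfying assignment: D R C C V D D.
Checking: rule 1 ok; rule 2 ok; rule 3 ok; rule 4 ok.

YES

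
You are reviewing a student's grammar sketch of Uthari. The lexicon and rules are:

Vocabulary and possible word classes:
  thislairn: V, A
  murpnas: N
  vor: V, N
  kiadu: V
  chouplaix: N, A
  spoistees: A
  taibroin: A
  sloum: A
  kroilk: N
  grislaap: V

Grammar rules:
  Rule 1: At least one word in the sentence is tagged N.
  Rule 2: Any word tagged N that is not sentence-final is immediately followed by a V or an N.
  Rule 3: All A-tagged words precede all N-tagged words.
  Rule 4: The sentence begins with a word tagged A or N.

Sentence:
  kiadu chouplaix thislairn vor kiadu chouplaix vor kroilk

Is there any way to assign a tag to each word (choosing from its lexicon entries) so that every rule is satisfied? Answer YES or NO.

NO

Candidates per position — 1:kiadu {V}; 2:chouplaix {N,A}; 3:thislairn {V,A}; 4:vor {V,N}; 5:kiadu {V}; 6:chouplaix {N,A}; 7:vor {V,N}; 8:kroilk {N}.
Rule 4 cannot be satisfied by any choice of tags from the lexicon.
So there is no consistent tagging.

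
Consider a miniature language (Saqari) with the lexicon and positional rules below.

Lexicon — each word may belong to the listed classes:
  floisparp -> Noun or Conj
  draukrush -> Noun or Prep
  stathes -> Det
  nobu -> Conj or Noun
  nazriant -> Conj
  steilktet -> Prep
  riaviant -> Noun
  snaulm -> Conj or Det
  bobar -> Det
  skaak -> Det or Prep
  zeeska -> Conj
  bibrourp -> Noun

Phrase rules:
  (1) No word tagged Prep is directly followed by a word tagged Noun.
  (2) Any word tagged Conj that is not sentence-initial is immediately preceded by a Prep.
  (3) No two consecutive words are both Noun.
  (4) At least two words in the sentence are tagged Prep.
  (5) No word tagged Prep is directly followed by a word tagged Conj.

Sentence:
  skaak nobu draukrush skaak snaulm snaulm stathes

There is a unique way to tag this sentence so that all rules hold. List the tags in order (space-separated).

Candidates per position — 1:skaak {Det,Prep}; 2:nobu {Conj,Noun}; 3:draukrush {Noun,Prep}; 4:skaak {Det,Prep}; 5:snaulm {Conj,Det}; 6:snaulm {Conj,Det}; 7:stathes {Det}.
Position 6: Conj is ruled out by rule 2; that leaves Det.
The remaining ambiguous positions (1, 2, 3, 4, 5) are resolved jointly — only one combination satisfies every rule.
The only consistent sequence is: Det Noun Prep Prep Det Det Det.
Rule-by-rule: rule 1 ✓; rule 2 ✓; rule 3 ✓; rule 4 ✓; rule 5 ✓.

Det Noun Prep Prep Det Det Det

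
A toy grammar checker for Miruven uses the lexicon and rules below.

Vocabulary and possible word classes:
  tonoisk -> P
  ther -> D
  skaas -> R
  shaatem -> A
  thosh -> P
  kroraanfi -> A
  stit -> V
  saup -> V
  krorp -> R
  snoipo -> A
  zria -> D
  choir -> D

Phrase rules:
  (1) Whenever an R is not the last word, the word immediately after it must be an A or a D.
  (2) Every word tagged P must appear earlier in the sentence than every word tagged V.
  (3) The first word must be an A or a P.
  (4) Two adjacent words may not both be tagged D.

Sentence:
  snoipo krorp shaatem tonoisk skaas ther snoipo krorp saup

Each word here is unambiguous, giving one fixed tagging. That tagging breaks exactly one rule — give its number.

Fixed tagging: A R A P R D A R V.
Checking each rule: R1 fail, R2 pass, R3 pass, R4 pass.
Only rule 1 fails.

1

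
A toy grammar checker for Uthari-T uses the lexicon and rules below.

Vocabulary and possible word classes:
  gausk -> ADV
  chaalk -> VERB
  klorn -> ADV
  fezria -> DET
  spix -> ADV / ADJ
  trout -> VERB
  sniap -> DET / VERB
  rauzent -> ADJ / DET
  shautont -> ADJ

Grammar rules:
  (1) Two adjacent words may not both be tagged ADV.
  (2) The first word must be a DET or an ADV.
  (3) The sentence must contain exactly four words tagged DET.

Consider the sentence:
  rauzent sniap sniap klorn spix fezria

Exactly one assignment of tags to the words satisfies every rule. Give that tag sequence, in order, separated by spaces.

DET DET DET ADV ADJ DET

Candidates per position — 1:rauzent {ADJ,DET}; 2:sniap {DET,VERB}; 3:sniap {DET,VERB}; 4:klorn {ADV}; 5:spix {ADV,ADJ}; 6:fezria {DET}.
Word 1 cannot be ADJ — rule 2 would then fail for every completion. It is DET.
Word 2 cannot be VERB — rule 3 would then fail for every completion. It is DET.
Word 3 cannot be VERB — rule 3 would then fail for every completion. It is DET.
Word 5 cannot be ADV — rule 1 would then fail for every completion. It is ADJ.
The only consistent sequence is: DET DET DET ADV ADJ DET.
Rule-by-rule: rule 1 ok; rule 2 ok; rule 3 ok.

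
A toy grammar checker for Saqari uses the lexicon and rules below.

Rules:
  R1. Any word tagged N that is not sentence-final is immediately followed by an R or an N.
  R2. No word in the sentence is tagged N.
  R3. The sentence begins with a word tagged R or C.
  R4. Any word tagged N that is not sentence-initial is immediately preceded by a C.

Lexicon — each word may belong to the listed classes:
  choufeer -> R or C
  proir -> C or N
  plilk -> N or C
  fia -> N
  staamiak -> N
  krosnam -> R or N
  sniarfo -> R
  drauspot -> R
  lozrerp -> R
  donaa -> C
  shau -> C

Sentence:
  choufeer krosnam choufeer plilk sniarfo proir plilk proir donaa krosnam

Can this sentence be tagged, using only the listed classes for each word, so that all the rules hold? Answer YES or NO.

YES

Candidates per position — 1:choufeer {R,C}; 2:krosnam {R,N}; 3:choufeer {R,C}; 4:plilk {N,C}; 5:sniarfo {R}; 6:proir {C,N}; 7:plilk {N,C}; 8:proir {C,N}; 9:donaa {C}; 10:krosnam {R,N}.
One satisfying assignment: R R R C R C C C C R.
Checking: rule 1 satisfied; rule 2 satisfied; rule 3 satisfied; rule 4 satisfied.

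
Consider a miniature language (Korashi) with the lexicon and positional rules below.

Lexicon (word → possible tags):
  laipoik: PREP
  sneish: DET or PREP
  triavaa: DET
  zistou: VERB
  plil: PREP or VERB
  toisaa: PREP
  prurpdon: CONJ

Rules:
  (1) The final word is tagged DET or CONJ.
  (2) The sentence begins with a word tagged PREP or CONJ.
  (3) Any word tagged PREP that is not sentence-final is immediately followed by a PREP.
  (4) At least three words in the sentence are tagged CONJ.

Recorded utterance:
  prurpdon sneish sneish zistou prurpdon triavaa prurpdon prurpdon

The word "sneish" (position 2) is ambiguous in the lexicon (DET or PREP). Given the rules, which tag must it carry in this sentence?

Candidates per position — 1:prurpdon {CONJ}; 2:sneish {DET,PREP}; 3:sneish {DET,PREP}; 4:zistou {VERB}; 5:prurpdon {CONJ}; 6:triavaa {DET}; 7:prurpdon {CONJ}; 8:prurpdon {CONJ}.
Word 2 cannot be PREP — rule 3 would then fail for every completion. It is DET.
Word 3 cannot be PREP — rule 3 would then fail for every completion. It is DET.
The only consistent sequence is: CONJ DET DET VERB CONJ DET CONJ CONJ.
Check: rule 1 holds; rule 2 holds; rule 3 holds; rule 4 holds.

DET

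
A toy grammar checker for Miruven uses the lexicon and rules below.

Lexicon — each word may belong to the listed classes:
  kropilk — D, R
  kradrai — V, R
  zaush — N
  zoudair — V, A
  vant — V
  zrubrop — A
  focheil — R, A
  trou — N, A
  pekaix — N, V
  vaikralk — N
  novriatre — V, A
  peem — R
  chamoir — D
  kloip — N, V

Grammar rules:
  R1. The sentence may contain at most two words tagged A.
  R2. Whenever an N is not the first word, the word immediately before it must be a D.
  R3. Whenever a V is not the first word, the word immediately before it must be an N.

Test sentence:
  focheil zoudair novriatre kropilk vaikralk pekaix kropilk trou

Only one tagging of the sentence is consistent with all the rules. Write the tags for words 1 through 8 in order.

R A A D N V D N

Candidates per position — 1:focheil {R,A}; 2:zoudair {V,A}; 3:novriatre {V,A}; 4:kropilk {D,R}; 5:vaikralk {N}; 6:pekaix {N,V}; 7:kropilk {D,R}; 8:trou {N,A}.
Word 2 cannot be V — rule 3 would then fail for every completion. It is A.
Word 3 cannot be V — rule 3 would then fail for every completion. It is A.
Word 4 cannot be R — rule 2 would then fail for every completion. It is D.
Word 6 cannot be N — rule 2 would then fail for every completion. It is V.
Word 8 cannot be A — rule 1 would then fail for every completion. It is N.
Word 1 cannot be A — rule 1 would then fail for every completion. It is R.
Word 7 cannot be R — rule 2 would then fail for every completion. It is D.
The only consistent sequence is: R A A D N V D N.
Verifying each rule — rule 1 satisfied; rule 2 satisfied; rule 3 satisfied.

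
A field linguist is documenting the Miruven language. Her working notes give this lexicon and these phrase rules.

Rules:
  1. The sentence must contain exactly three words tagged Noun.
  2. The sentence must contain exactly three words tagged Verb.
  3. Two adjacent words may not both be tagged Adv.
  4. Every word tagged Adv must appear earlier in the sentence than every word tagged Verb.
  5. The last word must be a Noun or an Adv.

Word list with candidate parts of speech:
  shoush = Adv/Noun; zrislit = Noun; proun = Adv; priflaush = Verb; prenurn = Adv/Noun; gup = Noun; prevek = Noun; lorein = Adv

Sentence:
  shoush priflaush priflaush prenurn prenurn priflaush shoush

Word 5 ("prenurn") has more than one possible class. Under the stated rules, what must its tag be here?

Candidates per position — 1:shoush {Adv,Noun}; 2:priflaush {Verb}; 3:priflaush {Verb}; 4:prenurn {Adv,Noun}; 5:prenurn {Adv,Noun}; 6:priflaush {Verb}; 7:shoush {Adv,Noun}.
Position 4: tagging it Adv would leave rule 4 unsatisfiable, so it must be Noun.
Position 5: tagging it Adv would leave rule 4 unsatisfiable, so it must be Noun.
Position 7: tagging it Adv would leave rule 4 unsatisfiable, so it must be Noun.
Position 1: tagging it Noun would leave rule 1 unsatisfiable, so it must be Adv.
The unique satisfying tagging is: Adv Verb Verb Noun Noun Verb Noun.
Rule-by-rule: rule 1 holds; rule 2 holds; rule 3 holds; rule 4 holds; rule 5 holds.

Noun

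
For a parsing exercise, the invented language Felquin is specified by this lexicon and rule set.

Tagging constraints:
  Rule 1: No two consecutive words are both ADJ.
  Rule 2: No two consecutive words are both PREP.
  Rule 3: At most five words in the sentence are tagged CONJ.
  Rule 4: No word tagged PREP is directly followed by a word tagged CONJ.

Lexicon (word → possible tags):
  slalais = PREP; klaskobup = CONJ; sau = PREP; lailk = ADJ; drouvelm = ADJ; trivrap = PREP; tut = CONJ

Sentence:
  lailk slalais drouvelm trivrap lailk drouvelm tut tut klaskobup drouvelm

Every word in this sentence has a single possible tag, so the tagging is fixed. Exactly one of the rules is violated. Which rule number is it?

1

Fixed tagging: ADJ PREP ADJ PREP ADJ ADJ CONJ CONJ CONJ ADJ.
Rule check: R1 fails, R2 ok, R3 ok, R4 ok.
Only rule 1 fails.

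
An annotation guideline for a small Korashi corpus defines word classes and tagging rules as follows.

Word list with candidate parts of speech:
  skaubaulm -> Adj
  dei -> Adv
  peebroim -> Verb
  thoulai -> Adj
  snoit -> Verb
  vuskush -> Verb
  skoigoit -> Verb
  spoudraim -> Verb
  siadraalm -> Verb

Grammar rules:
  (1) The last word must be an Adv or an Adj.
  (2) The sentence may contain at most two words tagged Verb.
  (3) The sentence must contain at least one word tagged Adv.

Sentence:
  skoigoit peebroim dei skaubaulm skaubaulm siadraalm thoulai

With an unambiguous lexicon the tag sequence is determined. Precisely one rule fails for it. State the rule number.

Fixed tagging: Verb Verb Adv Adj Adj Verb Adj.
Checking each rule: R1 ✓, R2 ✗, R3 ✓.
Only rule 2 fails.

2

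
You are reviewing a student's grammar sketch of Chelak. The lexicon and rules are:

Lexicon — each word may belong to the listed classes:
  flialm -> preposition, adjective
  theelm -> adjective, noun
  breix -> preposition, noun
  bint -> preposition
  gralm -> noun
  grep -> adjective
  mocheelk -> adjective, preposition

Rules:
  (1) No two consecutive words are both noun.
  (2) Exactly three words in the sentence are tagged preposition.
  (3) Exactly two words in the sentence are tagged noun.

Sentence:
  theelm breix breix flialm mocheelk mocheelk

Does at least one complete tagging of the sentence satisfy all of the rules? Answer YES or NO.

Candidates per position — 1:theelm {adjective,noun}; 2:breix {preposition,noun}; 3:breix {preposition,noun}; 4:flialm {preposition,adjective}; 5:mocheelk {adjective,preposition}; 6:mocheelk {adjective,preposition}.
One satisfying assignment: noun preposition noun preposition preposition adjective.
Checking: rule 1 holds; rule 2 holds; rule 3 holds.

YES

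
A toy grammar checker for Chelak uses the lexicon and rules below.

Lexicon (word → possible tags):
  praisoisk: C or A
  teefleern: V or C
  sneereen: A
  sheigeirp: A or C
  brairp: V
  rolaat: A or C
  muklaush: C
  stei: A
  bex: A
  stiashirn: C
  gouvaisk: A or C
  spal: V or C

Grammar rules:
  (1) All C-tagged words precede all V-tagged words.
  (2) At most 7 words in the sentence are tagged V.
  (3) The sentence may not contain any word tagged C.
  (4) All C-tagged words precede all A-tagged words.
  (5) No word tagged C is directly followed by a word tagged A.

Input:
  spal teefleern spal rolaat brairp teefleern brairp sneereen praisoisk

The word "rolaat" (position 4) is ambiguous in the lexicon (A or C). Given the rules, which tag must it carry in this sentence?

A

Candidates per position — 1:spal {V,C}; 2:teefleern {V,C}; 3:spal {V,C}; 4:rolaat {A,C}; 5:brairp {V}; 6:teefleern {V,C}; 7:brairp {V}; 8:sneereen {A}; 9:praisoisk {C,A}.
Position 1: tagging it C would leave rule 3 unsatisfiable, so it must be V.
Position 2: tagging it C would leave rule 1 unsatisfiable, so it must be V.
Position 3: tagging it C would leave rule 1 unsatisfiable, so it must be V.
Position 4: tagging it C would leave rule 1 unsatisfiable, so it must be A.
Position 6: tagging it C would leave rule 1 unsatisfiable, so it must be V.
Position 9: tagging it C would leave rule 1 unsatisfiable, so it must be A.
The unique satisfying tagging is: V V V A V V V A A.
Check: rule 1 ✓; rule 2 ✓; rule 3 ✓; rule 4 ✓; rule 5 ✓.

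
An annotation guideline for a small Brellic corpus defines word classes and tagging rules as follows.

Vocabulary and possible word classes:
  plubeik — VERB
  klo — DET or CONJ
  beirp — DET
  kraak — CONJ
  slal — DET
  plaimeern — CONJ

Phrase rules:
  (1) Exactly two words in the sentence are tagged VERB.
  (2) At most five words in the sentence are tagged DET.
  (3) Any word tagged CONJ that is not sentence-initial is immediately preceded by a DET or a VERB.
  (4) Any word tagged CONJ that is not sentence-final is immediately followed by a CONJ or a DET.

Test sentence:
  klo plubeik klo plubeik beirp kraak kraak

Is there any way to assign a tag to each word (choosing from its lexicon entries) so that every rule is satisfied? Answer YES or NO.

Candidates per position — 1:klo {DET,CONJ}; 2:plubeik {VERB}; 3:klo {DET,CONJ}; 4:plubeik {VERB}; 5:beirp {DET}; 6:kraak {CONJ}; 7:kraak {CONJ}.
Rule 3 cannot be satisfied by any choice of tags from the lexicon.
So there is no consistent tagging.

NO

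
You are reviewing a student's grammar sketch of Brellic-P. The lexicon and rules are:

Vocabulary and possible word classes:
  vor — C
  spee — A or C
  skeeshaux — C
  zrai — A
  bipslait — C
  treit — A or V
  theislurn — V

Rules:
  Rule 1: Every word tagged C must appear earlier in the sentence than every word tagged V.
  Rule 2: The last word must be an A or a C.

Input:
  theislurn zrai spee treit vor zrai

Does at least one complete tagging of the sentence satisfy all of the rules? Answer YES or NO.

Candidates per position — 1:theislurn {V}; 2:zrai {A}; 3:spee {A,C}; 4:treit {A,V}; 5:vor {C}; 6:zrai {A}.
Rule 1 cannot be satisfied by any choice of tags from the lexicon.
So there is no consistent tagging.

NO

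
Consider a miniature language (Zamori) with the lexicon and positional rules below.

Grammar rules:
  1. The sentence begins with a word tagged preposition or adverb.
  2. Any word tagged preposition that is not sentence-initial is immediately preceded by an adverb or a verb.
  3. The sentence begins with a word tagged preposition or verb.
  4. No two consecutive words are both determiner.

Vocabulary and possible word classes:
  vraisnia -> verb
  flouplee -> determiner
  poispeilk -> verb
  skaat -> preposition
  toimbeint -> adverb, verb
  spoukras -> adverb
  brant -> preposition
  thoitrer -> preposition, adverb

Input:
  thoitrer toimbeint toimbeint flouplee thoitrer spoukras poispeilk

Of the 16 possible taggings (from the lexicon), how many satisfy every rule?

Candidates per position — 1:thoitrer {preposition,adverb}; 2:toimbeint {adverb,verb}; 3:toimbeint {adverb,verb}; 4:flouplee {determiner}; 5:thoitrer {preposition,adverb}; 6:spoukras {adverb}; 7:poispeilk {verb}.
There are 16 candidate sequences in total.
The sequences that satisfy every rule: preposition adverb adverb determiner adverb adverb verb; preposition adverb verb determiner adverb adverb verb; preposition verb adverb determiner adverb adverb verb; preposition verb verb determiner adverb adverb verb.
Count = 4.

4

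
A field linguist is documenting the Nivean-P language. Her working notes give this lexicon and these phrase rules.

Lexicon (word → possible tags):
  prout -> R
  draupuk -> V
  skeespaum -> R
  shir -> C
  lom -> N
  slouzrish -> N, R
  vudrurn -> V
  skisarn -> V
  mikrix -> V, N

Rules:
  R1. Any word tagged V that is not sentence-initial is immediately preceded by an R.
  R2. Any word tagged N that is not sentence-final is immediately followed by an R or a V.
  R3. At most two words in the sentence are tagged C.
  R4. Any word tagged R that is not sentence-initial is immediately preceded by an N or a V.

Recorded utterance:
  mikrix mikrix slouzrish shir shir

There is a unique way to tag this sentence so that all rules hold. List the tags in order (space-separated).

V N R C C

Candidates per position — 1:mikrix {V,N}; 2:mikrix {V,N}; 3:slouzrish {N,R}; 4:shir {C}; 5:shir {C}.
If word 2 were V, no tagging could satisfy rule 1; so word 2 is N.
If word 3 were N, no tagging could satisfy rule 2; so word 3 is R.
If word 1 were N, no tagging could satisfy rule 2; so word 1 is V.
So the tagging must be: V N R C C.
Verifying each rule — rule 1 satisfied; rule 2 satisfied; rule 3 satisfied; rule 4 satisfied.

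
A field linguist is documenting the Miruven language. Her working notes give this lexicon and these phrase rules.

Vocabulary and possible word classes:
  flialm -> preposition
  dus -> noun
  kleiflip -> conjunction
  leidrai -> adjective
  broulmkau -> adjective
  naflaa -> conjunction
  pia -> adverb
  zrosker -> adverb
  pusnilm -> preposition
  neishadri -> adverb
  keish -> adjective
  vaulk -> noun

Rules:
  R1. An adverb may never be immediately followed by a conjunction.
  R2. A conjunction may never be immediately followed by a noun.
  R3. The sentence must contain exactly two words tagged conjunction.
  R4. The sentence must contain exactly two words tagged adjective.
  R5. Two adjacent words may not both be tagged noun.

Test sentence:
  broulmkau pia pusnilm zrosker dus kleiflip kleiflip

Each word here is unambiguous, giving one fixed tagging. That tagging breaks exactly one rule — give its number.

4

Fixed tagging: adjective adverb preposition adverb noun conjunction conjunction.
Applying the rules: R1 pass, R2 pass, R3 pass, R4 fail, R5 pass.
Only rule 4 fails.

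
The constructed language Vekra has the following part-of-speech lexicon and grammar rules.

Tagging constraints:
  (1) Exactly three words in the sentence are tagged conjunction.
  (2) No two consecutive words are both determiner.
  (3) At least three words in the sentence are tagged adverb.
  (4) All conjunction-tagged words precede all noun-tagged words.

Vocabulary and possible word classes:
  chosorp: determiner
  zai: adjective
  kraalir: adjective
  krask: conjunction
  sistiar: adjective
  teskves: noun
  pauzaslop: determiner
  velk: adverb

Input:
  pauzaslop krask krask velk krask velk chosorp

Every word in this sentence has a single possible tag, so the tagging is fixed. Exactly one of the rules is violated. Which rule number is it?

Fixed tagging: determiner conjunction conjunction adverb conjunction adverb determiner.
Checking each rule: R1 holds, R2 holds, R3 violated, R4 holds.
Only rule 3 fails.

3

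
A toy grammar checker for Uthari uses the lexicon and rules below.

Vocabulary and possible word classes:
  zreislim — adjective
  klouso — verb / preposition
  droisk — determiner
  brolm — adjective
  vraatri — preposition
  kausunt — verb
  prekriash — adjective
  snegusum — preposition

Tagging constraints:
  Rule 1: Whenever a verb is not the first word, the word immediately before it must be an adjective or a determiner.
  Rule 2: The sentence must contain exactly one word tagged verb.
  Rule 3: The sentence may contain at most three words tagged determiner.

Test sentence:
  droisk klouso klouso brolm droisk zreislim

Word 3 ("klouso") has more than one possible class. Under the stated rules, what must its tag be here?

Candidates per position — 1:droisk {determiner}; 2:klouso {verb,preposition}; 3:klouso {verb,preposition}; 4:brolm {adjective}; 5:droisk {determiner}; 6:zreislim {adjective}.
Position 3: verb is ruled out by rule 1; that leaves preposition.
Position 2: preposition is ruled out by rule 2; that leaves verb.
The unique satisfying tagging is: determiner verb preposition adjective determiner adjective.
Checking: rule 1 ✓; rule 2 ✓; rule 3 ✓.

preposition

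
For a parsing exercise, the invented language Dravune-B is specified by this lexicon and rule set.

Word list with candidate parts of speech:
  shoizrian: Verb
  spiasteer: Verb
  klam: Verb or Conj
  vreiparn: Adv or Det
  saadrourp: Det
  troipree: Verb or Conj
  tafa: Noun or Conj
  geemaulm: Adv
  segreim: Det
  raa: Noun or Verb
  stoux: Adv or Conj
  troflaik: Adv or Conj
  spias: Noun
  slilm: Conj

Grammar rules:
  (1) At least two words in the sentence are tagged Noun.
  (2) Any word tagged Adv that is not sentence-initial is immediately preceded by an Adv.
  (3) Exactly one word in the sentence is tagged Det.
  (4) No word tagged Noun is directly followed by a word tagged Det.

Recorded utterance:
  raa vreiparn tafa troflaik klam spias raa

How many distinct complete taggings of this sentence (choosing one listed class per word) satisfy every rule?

6

Candidates per position — 1:raa {Noun,Verb}; 2:vreiparn {Adv,Det}; 3:tafa {Noun,Conj}; 4:troflaik {Adv,Conj}; 5:klam {Verb,Conj}; 6:spias {Noun}; 7:raa {Noun,Verb}.
There are 64 candidate sequences in total.
Checking each against the rules leaves 6 sequences.
Count = 6.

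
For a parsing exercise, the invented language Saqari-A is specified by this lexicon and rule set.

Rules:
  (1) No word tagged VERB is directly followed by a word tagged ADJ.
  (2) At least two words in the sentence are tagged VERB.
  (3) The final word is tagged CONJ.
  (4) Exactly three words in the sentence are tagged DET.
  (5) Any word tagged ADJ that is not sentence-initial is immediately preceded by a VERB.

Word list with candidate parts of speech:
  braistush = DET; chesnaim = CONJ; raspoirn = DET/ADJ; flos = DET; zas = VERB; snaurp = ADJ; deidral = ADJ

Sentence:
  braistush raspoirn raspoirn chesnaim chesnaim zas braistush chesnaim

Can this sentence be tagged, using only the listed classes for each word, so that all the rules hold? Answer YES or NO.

NO

Candidates per position — 1:braistush {DET}; 2:raspoirn {DET,ADJ}; 3:raspoirn {DET,ADJ}; 4:chesnaim {CONJ}; 5:chesnaim {CONJ}; 6:zas {VERB}; 7:braistush {DET}; 8:chesnaim {CONJ}.
Rule 2 cannot be satisfied by any choice of tags from the lexicon.
So there is no consistent tagging.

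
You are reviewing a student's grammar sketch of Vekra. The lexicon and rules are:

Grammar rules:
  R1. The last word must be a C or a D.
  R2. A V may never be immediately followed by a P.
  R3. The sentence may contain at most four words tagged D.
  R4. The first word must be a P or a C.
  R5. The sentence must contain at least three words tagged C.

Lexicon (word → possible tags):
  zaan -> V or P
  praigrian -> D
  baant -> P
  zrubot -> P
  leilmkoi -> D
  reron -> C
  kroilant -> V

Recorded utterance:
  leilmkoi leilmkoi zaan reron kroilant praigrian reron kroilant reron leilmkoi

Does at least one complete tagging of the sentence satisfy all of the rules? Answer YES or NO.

NO

Candidates per position — 1:leilmkoi {D}; 2:leilmkoi {D}; 3:zaan {V,P}; 4:reron {C}; 5:kroilant {V}; 6:praigrian {D}; 7:reron {C}; 8:kroilant {V}; 9:reron {C}; 10:leilmkoi {D}.
Rule 4 cannot be satisfied by any choice of tags from the lexicon.
So there is no consistent tagging.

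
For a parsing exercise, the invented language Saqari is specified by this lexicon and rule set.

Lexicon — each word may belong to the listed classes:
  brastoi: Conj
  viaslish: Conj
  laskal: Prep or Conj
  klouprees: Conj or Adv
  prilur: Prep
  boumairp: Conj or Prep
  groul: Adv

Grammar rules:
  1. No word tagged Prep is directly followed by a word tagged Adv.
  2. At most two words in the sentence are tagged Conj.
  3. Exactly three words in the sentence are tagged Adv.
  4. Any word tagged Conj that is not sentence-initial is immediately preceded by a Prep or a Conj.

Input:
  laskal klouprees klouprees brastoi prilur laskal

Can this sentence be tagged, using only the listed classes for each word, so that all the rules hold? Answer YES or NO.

Candidates per position — 1:laskal {Prep,Conj}; 2:klouprees {Conj,Adv}; 3:klouprees {Conj,Adv}; 4:brastoi {Conj}; 5:prilur {Prep}; 6:laskal {Prep,Conj}.
Rule 3 cannot be satisfied by any choice of tags from the lexicon.
So there is no consistent tagging.

NO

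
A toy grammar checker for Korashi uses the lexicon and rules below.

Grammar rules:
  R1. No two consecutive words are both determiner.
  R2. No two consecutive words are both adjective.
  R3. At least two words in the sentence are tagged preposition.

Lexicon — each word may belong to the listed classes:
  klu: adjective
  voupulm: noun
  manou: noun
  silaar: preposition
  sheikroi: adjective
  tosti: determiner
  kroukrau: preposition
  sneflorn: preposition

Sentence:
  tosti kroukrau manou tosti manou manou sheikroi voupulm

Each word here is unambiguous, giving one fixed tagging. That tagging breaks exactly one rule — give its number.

Fixed tagging: determiner preposition noun determiner noun noun adjective noun.
Rule check: R1 holds, R2 holds, R3 violated.
Only rule 3 fails.

3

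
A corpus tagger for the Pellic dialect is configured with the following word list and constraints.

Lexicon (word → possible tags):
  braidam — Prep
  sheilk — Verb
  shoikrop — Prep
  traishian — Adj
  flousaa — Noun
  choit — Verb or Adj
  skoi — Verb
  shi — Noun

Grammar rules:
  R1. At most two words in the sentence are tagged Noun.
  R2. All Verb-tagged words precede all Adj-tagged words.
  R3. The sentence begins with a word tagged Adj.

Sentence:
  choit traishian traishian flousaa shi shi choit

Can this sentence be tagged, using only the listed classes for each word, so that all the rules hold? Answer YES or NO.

Candidates per position — 1:choit {Verb,Adj}; 2:traishian {Adj}; 3:traishian {Adj}; 4:flousaa {Noun}; 5:shi {Noun}; 6:shi {Noun}; 7:choit {Verb,Adj}.
Rule 1 cannot be satisfied by any choice of tags from the lexicon.
So there is no consistent tagging.

NO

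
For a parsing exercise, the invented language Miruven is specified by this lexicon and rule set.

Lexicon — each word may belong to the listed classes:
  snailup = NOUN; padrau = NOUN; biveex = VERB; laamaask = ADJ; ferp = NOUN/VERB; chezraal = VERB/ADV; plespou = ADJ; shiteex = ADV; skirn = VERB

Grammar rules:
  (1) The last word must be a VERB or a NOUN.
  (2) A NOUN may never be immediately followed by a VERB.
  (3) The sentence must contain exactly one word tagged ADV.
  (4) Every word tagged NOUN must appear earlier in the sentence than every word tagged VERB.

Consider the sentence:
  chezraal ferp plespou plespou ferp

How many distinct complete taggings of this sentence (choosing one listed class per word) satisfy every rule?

3

Candidates per position — 1:chezraal {VERB,ADV}; 2:ferp {NOUN,VERB}; 3:plespou {ADJ}; 4:plespou {ADJ}; 5:ferp {NOUN,VERB}.
There are 8 candidate sequences in total.
The sequences that satisfy every rule: ADV NOUN ADJ ADJ NOUN; ADV NOUN ADJ ADJ VERB; ADV VERB ADJ ADJ VERB.
Count = 3.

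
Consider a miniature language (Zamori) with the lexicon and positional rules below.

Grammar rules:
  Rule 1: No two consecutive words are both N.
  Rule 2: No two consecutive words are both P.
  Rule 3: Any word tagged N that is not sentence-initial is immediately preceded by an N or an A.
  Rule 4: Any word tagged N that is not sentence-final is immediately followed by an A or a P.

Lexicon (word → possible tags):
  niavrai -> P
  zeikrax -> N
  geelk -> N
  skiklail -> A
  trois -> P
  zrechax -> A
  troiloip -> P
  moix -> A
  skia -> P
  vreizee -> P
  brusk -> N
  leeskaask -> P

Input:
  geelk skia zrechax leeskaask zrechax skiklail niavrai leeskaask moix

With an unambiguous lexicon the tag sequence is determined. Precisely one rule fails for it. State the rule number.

Fixed tagging: N P A P A A P P A.
Checking each rule: R1 ok, R2 fails, R3 ok, R4 ok.
Only rule 2 fails.

2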